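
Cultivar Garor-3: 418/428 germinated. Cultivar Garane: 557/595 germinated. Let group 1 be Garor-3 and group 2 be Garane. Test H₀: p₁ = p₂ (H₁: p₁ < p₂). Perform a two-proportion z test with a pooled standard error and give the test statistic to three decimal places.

z = 3.022

p̂₁ = 418/428 ≈ 0.976636, p̂₂ = 557/595 ≈ 0.936134.
Pooled p̂ = (418+557)/(428+595) = 975/1023 = 0.953079.
SE = √(p̂(1−p̂)(1/n₁+1/n₂)) = √(0.953079·0.046921·0.00401712) = √(0.000179643) = 0.013403.
z = (0.976636 − 0.936134)/0.013403 = 0.040502/0.013403 = 3.022.
p-value = P(Z < 3.022) ≈ 0.9987.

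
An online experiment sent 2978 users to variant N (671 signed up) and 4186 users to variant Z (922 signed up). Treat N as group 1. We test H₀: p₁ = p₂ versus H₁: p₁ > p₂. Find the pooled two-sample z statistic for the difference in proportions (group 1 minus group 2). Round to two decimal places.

z = 0.51

p̂₁ = 671/2978 = 0.22532, p̂₂ = 922/4186 = 0.22026.
Pooled p̂ = (671+922)/(2978+4186) = 1593/7164 = 0.22236.
SE = √(p̂(1−p̂)(1/n₁+1/n₂)) = √(0.22236·0.77764·0.000574687) = √(9.93732e-05) = 0.00997.
z = (0.22532 − 0.22026)/0.00997 = 0.00506/0.00997 = 0.51.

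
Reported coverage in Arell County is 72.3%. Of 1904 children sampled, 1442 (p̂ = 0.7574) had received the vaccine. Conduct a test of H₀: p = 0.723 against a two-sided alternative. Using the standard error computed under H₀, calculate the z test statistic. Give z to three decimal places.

p̂ = 1442/1904 ≈ 0.757353.
Standard error under H₀: √(0.723×0.277/1904) = 0.010256.
z = (0.757353 − 0.723)/0.010256 = 0.034353/0.010256 = 3.350.

z = 3.350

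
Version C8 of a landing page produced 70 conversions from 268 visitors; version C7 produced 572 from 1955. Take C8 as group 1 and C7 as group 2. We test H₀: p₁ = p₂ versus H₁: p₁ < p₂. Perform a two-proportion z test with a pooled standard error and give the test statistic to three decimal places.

p̂₁ = 70/268 = 0.26119, p̂₂ = 572/1955 = 0.29258.
Pooled p̂ = (70+572)/(268+1955) = 642/2223 = 0.28880.
SE = √(0.205394 × 0.00424285) = 0.02952.
z = (0.26119 − 0.29258)/0.02952 = -0.03139/0.02952 = -1.063.

z = -1.063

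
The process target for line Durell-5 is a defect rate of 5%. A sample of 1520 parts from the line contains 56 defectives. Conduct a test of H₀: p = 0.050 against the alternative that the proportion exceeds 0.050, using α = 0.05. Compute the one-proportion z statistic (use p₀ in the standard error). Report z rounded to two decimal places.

z = -2.35

p̂ = 56/1520 = 0.03684.
Under H₀, SE = √(0.05·0.95/1520) = √(3.125e-05) = 0.00559.
z = (0.03684 − 0.05)/0.00559 = -0.01316/0.00559 = -2.35.
p-value = P(Z > -2.354) ≈ 0.9907; since p > α = 0.05, fail to reject H₀.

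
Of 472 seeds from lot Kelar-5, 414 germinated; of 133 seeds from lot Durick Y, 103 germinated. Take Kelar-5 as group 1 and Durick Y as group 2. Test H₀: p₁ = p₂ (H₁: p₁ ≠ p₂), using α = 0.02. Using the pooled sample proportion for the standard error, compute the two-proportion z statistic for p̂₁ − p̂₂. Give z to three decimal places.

z = 2.967

p̂₁ = 414/472 ≈ 0.87712, p̂₂ = 103/133 ≈ 0.77444.
Pooled p̂ = (414+103)/(472+133) = 517/605 = 0.85455.
SE = √(0.124298 × 0.00963744) = 0.03461.
z = (0.87712 − 0.77444)/0.03461 = 0.10268/0.03461 = 2.967.
Two-sided p-value ≈ 2·Φ(−2.967) = 0.0030. With α = 0.02, reject H₀.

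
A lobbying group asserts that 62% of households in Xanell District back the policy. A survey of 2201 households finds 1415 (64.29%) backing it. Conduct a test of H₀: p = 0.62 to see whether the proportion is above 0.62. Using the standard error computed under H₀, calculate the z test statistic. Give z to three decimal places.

p̂ = 1415/2201 = 0.64289.
Standard error under H₀: √(0.62×0.38/2201) = 0.01035.
z = (0.64289 − 0.62)/0.01035 = 0.02289/0.01035 = 2.212.
p-value = P(Z > 2.212) ≈ 0.0135.

z = 2.212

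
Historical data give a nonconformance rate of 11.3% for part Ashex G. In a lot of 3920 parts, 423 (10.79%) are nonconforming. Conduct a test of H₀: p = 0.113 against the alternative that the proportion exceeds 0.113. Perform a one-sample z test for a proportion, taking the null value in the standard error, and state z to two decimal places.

z = -1.01

p̂ = 423/3920 ≈ 0.10791.
Standard error under H₀: √(0.113×0.887/3920) = 0.00506.
z = (0.10791 − 0.113)/0.00506 = -0.00509/0.00506 = -1.01.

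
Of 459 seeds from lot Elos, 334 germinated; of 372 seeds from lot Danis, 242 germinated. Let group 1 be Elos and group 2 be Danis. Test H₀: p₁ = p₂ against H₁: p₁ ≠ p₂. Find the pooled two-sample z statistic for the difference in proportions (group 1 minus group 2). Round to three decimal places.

z = 2.397

p̂₁ = 334/459 ≈ 0.727669, p̂₂ = 242/372 ≈ 0.650538.
Pooled p̂ = (334+242)/(459+372) = 576/831 = 0.693141.
SE = √(0.212697 × 0.00486682) = 0.032174.
z = (0.727669 − 0.650538)/0.032174 = 0.077131/0.032174 = 2.397.
Two-sided p-value ≈ 2·Φ(−2.397) = 0.0165.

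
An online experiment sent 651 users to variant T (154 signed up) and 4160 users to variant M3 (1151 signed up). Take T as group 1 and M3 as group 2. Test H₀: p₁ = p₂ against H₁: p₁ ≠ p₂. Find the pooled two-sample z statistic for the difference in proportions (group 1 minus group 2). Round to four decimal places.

p̂₁ = 154/651 ≈ 0.2365591, p̂₂ = 1151/4160 ≈ 0.2766827.
Pooled p̂ = (154+1151)/(651+4160) = 1305/4811 = 0.2712534.
SE = √(p̂(1−p̂)(1/n₁+1/n₂)) = √(0.2712534·0.7287466·0.00177648) = √(0.000351166) = 0.0187394.
z = (0.2365591 − 0.2766827)/0.0187394 = -0.0401236/0.0187394 = -2.1411.

z = -2.1411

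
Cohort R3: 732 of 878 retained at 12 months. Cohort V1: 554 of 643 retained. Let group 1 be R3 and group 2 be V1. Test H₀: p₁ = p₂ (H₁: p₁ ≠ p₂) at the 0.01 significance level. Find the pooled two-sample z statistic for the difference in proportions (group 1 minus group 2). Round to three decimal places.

z = -1.486

p̂₁ = 732/878 ≈ 0.83371, p̂₂ = 554/643 ≈ 0.86159.
Pooled p̂ = (732+554)/(878+643) = 1286/1521 = 0.84550.
SE = √(p̂(1−p̂)(1/n₁+1/n₂)) = √(0.84550·0.15450·0.00269416) = √(0.000351944) = 0.01876.
z = (0.83371 − 0.86159)/0.01876 = -0.02788/0.01876 = -1.486.
p-value = 2·P(Z > 1.486) ≈ 0.1373; since p > α = 0.01, fail to reject H₀.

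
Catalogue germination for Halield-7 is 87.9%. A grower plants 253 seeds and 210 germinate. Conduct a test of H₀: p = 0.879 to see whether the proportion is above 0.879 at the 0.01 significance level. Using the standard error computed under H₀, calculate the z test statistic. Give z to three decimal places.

p̂ = 210/253 = 0.83004.
Standard error under H₀: √(0.879×0.121/253) = 0.02050.
z = (0.83004 − 0.879)/0.02050 = -0.04896/0.02050 = -2.388.
p-value = P(Z > -2.388) ≈ 0.9915, so at α = 0.01 we fail to reject H₀.

z = -2.388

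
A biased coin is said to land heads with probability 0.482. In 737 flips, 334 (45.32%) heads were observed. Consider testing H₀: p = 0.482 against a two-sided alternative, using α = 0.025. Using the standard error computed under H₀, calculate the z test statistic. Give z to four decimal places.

z = -1.5653

p̂ = 334/737 ≈ 0.453189.
Under H₀, SE = √(0.482·0.518/737) = √(0.000338773) = 0.018406.
z = (0.453189 − 0.482)/0.018406 = -0.028811/0.018406 = -1.5653.
p-value = 2·P(Z > 1.565) ≈ 0.1175, so at α = 0.025 we fail to reject H₀.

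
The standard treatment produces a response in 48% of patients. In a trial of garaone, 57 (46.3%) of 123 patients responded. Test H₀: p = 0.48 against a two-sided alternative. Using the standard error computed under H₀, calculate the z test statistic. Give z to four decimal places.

z = -0.3682

p̂ = 57/123 = 0.463415.
Standard error under H₀: √(0.48×0.52/123) = 0.045047.
z = (0.463415 − 0.48)/0.045047 = -0.016585/0.045047 = -0.3682.
p-value = 2·P(Z > 0.368) ≈ 0.7127.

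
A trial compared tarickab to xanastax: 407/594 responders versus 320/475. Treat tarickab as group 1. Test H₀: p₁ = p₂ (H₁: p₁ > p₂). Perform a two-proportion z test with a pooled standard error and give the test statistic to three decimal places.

z = 0.401

p̂₁ = 407/594 = 0.68519, p̂₂ = 320/475 = 0.67368.
Pooled p̂ = (407+320)/(594+475) = 727/1069 = 0.68007.
SE = √(0.217573 × 0.00378876) = 0.02871.
z = (0.68519 − 0.67368)/0.02871 = 0.01151/0.02871 = 0.401.
p-value = P(Z > 0.401) ≈ 0.3444.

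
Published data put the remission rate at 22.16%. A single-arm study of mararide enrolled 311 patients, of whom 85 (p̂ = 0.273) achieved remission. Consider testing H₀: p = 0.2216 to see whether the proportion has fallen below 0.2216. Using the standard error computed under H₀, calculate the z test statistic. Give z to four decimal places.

p̂ = 85/311 = 0.2733119.
SE = √(p₀(1−p₀)/n) = √(0.17249/311) = 0.0235508.
z = (0.2733119 − 0.2216)/0.0235508 = 0.0517119/0.0235508 = 2.1958.

z = 2.1958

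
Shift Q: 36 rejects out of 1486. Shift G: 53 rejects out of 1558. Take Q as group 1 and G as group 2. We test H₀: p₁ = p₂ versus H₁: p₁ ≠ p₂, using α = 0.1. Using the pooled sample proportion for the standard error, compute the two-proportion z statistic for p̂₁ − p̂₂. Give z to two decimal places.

z = -1.60

p̂₁ = 36/1486 = 0.02423, p̂₂ = 53/1558 = 0.03402.
Pooled p̂ = (36+53)/(1486+1558) = 89/3044 = 0.02924.
SE = √(p̂(1−p̂)(1/n₁+1/n₂)) = √(0.02924·0.97076·0.0013148) = √(3.73178e-05) = 0.00611.
z = (0.02423 − 0.03402)/0.00611 = -0.00979/0.00611 = -1.60.
Two-sided p-value ≈ 2·Φ(−1.603) = 0.1090. With α = 0.1, fail to reject H₀.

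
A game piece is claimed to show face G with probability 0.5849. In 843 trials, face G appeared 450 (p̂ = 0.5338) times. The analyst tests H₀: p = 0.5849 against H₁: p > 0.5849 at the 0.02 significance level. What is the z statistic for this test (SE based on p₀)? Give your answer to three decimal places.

p̂ = 450/843 ≈ 0.53381.
Under H₀, SE = √(0.5849·0.4151/843) = √(0.000288009) = 0.01697.
z = (0.53381 − 0.5849)/0.01697 = -0.05109/0.01697 = -3.011.
p-value = P(Z > -3.011) ≈ 0.9987; since p > α = 0.02, fail to reject H₀.

z = -3.011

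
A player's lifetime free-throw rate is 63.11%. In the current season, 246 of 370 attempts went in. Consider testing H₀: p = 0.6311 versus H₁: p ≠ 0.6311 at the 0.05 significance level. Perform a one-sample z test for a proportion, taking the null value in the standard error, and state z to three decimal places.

p̂ = 246/370 = 0.66486.
Standard error under H₀: √(0.6311×0.3689/370) = 0.02508.
z = (0.66486 − 0.6311)/0.02508 = 0.03376/0.02508 = 1.346.
p-value = 2·P(Z > 1.346) ≈ 0.1783. With α = 0.05, fail to reject H₀.

z = 1.346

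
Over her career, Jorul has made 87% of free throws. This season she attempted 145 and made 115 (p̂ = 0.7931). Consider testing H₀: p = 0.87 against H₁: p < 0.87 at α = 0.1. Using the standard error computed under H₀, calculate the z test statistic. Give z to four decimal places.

p̂ = 115/145 = 0.7931034.
Standard error under H₀: √(0.87×0.13/145) = 0.0279285.
z = (0.7931034 − 0.87)/0.0279285 = -0.0768966/0.0279285 = -2.7533.
p-value = P(Z < -2.753) ≈ 0.0029. With α = 0.1, reject H₀.

z = -2.7533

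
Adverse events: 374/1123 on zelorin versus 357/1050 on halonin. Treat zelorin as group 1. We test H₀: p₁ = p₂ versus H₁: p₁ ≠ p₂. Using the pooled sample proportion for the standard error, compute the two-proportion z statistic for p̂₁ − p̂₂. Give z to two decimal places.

p̂₁ = 374/1123 ≈ 0.3330, p̂₂ = 357/1050 ≈ 0.3400.
Pooled p̂ = (374+357)/(1123+1050) = 731/2173 = 0.3364.
SE = √(p̂(1−p̂)(1/n₁+1/n₂)) = √(0.3364·0.6636·0.00184285) = √(0.00041139) = 0.0203.
z = (0.3330 − 0.3400)/0.0203 = -0.0070/0.0203 = -0.34.
p-value = 2·P(Z > 0.343) ≈ 0.7314.

z = -0.34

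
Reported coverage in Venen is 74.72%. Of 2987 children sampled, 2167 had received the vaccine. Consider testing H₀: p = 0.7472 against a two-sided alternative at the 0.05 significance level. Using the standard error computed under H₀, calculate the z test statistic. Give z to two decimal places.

z = -2.73

p̂ = 2167/2987 = 0.72548.
Under H₀, SE = √(0.7472·0.2528/2987) = √(6.32381e-05) = 0.00795.
z = (0.72548 − 0.7472)/0.00795 = -0.02172/0.00795 = -2.73.
p-value = 2·P(Z > 2.732) ≈ 0.0063, so at α = 0.05 we reject H₀.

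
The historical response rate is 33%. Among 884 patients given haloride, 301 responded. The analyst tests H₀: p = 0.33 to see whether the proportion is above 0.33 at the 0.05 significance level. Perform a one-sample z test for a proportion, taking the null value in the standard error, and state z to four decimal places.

p̂ = 301/884 = 0.340498.
Standard error under H₀: √(0.33×0.67/884) = 0.015815.
z = (0.340498 − 0.33)/0.015815 = 0.010498/0.015815 = 0.6638.
p-value = P(Z > 0.664) ≈ 0.2534. With α = 0.05, fail to reject H₀.

z = 0.6638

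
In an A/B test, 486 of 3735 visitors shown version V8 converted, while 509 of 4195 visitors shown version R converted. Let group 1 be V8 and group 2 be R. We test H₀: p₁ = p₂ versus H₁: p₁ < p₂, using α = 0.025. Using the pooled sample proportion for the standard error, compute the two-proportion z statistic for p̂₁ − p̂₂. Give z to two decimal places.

p̂₁ = 486/3735 ≈ 0.13012, p̂₂ = 509/4195 ≈ 0.12133.
Pooled p̂ = (486+509)/(3735+4195) = 995/7930 = 0.12547.
SE = √(p̂(1−p̂)(1/n₁+1/n₂)) = √(0.12547·0.87453·0.000506117) = √(5.55359e-05) = 0.00745.
z = (0.13012 − 0.12133)/0.00745 = 0.00879/0.00745 = 1.18.
p-value = P(Z < 1.179) ≈ 0.8808; since p > α = 0.025, fail to reject H₀.

z = 1.18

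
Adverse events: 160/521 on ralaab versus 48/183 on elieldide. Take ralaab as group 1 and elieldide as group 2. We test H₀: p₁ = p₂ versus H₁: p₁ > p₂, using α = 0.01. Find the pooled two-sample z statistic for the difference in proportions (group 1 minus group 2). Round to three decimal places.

z = 1.143

p̂₁ = 160/521 = 0.30710, p̂₂ = 48/183 = 0.26230.
Pooled p̂ = (160+48)/(521+183) = 208/704 = 0.29545.
SE = √(p̂(1−p̂)(1/n₁+1/n₂)) = √(0.29545·0.70455·0.00738387) = √(0.00153703) = 0.03921.
z = (0.30710 − 0.26230)/0.03921 = 0.04480/0.03921 = 1.143.
p-value = P(Z > 1.143) ≈ 0.1265, so at α = 0.01 we fail to reject H₀.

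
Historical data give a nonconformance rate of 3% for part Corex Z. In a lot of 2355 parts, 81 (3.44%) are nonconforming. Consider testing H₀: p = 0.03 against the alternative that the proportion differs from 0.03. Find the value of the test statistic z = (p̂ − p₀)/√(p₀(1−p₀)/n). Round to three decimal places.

p̂ = 81/2355 ≈ 0.034395.
SE = √(p₀(1−p₀)/n) = √(0.0291/2355) = 0.003515.
z = (0.034395 − 0.03)/0.003515 = 0.004395/0.003515 = 1.250.

z = 1.250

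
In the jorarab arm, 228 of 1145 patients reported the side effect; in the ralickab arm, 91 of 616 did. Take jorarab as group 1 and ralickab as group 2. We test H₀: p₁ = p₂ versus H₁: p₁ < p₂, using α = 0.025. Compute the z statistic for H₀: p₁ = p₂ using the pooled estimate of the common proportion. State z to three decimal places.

p̂₁ = 228/1145 ≈ 0.199127, p̂₂ = 91/616 ≈ 0.147727.
Pooled p̂ = (228+91)/(1145+616) = 319/1761 = 0.181147.
SE = √(0.148333 × 0.00249674) = 0.019244.
z = (0.199127 − 0.147727)/0.019244 = 0.051400/0.019244 = 2.671.
p-value = P(Z < 2.671) ≈ 0.9962, so at α = 0.025 we fail to reject H₀.

z = 2.671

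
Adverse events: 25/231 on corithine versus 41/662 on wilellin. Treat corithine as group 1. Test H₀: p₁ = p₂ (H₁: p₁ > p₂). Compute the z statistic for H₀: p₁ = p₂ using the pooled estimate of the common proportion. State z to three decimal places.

p̂₁ = 25/231 ≈ 0.108225, p̂₂ = 41/662 ≈ 0.061934.
Pooled p̂ = (25+41)/(231+662) = 66/893 = 0.073908.
SE = √(p̂(1−p̂)(1/n₁+1/n₂)) = √(0.073908·0.926092·0.00583958) = √(0.000399694) = 0.019992.
z = (0.108225 − 0.061934)/0.019992 = 0.046291/0.019992 = 2.315.
p-value = P(Z > 2.315) ≈ 0.0103.

z = 2.315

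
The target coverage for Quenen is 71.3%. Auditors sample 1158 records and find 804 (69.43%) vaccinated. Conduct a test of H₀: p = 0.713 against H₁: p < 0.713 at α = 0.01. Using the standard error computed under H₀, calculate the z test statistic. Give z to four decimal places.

p̂ = 804/1158 ≈ 0.694301.
Standard error under H₀: √(0.713×0.287/1158) = 0.013293.
z = (0.694301 − 0.713)/0.013293 = -0.018699/0.013293 = -1.4067.
p-value = P(Z < -1.407) ≈ 0.0798. With α = 0.01, fail to reject H₀.

z = -1.4067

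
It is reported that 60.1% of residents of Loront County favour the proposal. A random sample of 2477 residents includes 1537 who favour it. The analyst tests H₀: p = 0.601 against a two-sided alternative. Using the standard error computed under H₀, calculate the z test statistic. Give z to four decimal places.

z = 1.9827

p̂ = 1537/2477 ≈ 0.62050868.
SE = √(p₀(1−p₀)/n) = √(0.2398/2477) = 0.00983922.
z = (0.62050868 − 0.601)/0.00983922 = 0.01950868/0.00983922 = 1.9827.
p-value = 2·P(Z > 1.983) ≈ 0.0474.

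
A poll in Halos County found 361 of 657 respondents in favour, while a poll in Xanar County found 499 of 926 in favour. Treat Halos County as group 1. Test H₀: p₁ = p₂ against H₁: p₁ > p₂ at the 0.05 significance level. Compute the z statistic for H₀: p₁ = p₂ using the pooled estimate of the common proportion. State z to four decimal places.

z = 0.4168

p̂₁ = 361/657 ≈ 0.549467, p̂₂ = 499/926 ≈ 0.538877.
Pooled p̂ = (361+499)/(657+926) = 860/1583 = 0.543272.
SE = √(p̂(1−p̂)(1/n₁+1/n₂)) = √(0.543272·0.456728·0.00260198) = √(0.000645624) = 0.025409.
z = (0.549467 − 0.538877)/0.025409 = 0.010590/0.025409 = 0.4168.
p-value = P(Z > 0.417) ≈ 0.3384, so at α = 0.05 we fail to reject H₀.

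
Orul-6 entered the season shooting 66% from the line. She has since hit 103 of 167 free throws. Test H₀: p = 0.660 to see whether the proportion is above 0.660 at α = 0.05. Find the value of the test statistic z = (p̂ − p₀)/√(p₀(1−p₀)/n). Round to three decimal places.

p̂ = 103/167 = 0.61677.
Under H₀, SE = √(0.66·0.34/167) = √(0.00134371) = 0.03666.
z = (0.61677 − 0.66)/0.03666 = -0.04323/0.03666 = -1.179.
p-value = P(Z > -1.179) ≈ 0.8809; since p > α = 0.05, fail to reject H₀.

z = -1.179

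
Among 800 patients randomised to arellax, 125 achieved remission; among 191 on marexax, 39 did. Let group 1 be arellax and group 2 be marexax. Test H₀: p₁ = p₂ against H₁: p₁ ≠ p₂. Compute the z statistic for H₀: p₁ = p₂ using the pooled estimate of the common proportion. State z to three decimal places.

p̂₁ = 125/800 ≈ 0.15625, p̂₂ = 39/191 ≈ 0.20419.
Pooled p̂ = (125+39)/(800+191) = 164/991 = 0.16549.
SE = √(p̂(1−p̂)(1/n₁+1/n₂)) = √(0.16549·0.83451·0.0064856) = √(0.000895679) = 0.02993.
z = (0.15625 − 0.20419)/0.02993 = -0.04794/0.02993 = -1.602.
p-value = 2·P(Z > 1.602) ≈ 0.1092.

z = -1.602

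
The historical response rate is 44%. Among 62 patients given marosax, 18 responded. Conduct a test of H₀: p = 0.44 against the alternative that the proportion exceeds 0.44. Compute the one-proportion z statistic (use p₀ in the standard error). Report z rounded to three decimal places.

z = -2.374

p̂ = 18/62 ≈ 0.29032.
SE = √(p₀(1−p₀)/n) = √(0.2464/62) = 0.06304.
z = (0.29032 − 0.44)/0.06304 = -0.14968/0.06304 = -2.374.
p-value = P(Z > -2.374) ≈ 0.9912.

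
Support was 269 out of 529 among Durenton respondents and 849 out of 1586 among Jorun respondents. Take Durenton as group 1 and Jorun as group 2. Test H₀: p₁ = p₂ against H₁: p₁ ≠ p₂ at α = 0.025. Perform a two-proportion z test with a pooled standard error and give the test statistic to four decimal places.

z = -1.0694

p̂₁ = 269/529 ≈ 0.508507, p̂₂ = 849/1586 ≈ 0.535309.
Pooled p̂ = (269+849)/(529+1586) = 1118/2115 = 0.528605.
SE = √(p̂(1−p̂)(1/n₁+1/n₂)) = √(0.528605·0.471395·0.00252088) = √(0.000628156) = 0.025063.
z = (0.508507 − 0.535309)/0.025063 = -0.026802/0.025063 = -1.0694.
p-value = 2·P(Z > 1.069) ≈ 0.2849. With α = 0.025, fail to reject H₀.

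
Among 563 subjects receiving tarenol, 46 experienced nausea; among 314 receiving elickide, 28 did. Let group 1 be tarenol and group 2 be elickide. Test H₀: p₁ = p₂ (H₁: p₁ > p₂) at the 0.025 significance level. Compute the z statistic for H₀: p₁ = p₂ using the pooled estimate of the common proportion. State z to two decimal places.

p̂₁ = 46/563 = 0.0817, p̂₂ = 28/314 = 0.0892.
Pooled p̂ = (46+28)/(563+314) = 74/877 = 0.0844.
SE = √(p̂(1−p̂)(1/n₁+1/n₂)) = √(0.0844·0.9156·0.00496091) = √(0.000383274) = 0.0196.
z = (0.0817 − 0.0892)/0.0196 = -0.0075/0.0196 = -0.38.
p-value = P(Z > -0.381) ≈ 0.6485; since p > α = 0.025, fail to reject H₀.

z = -0.38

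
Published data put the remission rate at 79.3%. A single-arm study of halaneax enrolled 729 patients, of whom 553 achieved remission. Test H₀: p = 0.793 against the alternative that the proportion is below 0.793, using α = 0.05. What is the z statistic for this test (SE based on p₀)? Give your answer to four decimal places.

z = -2.2942

p̂ = 553/729 ≈ 0.758573.
SE = √(p₀(1−p₀)/n) = √(0.16415/729) = 0.015006.
z = (0.758573 − 0.793)/0.015006 = -0.034427/0.015006 = -2.2942.
p-value = P(Z < -2.294) ≈ 0.0109, so at α = 0.05 we reject H₀.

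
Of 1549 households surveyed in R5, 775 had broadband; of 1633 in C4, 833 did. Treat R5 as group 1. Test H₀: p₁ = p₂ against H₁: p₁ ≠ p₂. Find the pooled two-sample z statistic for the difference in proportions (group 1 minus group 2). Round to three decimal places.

z = -0.552

p̂₁ = 775/1549 = 0.50032, p̂₂ = 833/1633 = 0.51010.
Pooled p̂ = (775+833)/(1549+1633) = 1608/3182 = 0.50534.
SE = √(0.249971 × 0.00125795) = 0.01773.
z = (0.50032 − 0.51010)/0.01773 = -0.00978/0.01773 = -0.552.
p-value = 2·P(Z > 0.552) ≈ 0.5812.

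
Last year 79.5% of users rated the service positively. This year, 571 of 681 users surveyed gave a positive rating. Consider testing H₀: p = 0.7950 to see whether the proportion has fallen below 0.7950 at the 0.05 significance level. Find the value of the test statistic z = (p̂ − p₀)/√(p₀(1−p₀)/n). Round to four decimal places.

z = 2.8102

p̂ = 571/681 ≈ 0.8384728.
Standard error under H₀: √(0.795×0.205/681) = 0.0154699.
z = (0.8384728 − 0.795)/0.0154699 = 0.0434728/0.0154699 = 2.8102.
p-value = P(Z < 2.810) ≈ 0.9975, so at α = 0.05 we fail to reject H₀.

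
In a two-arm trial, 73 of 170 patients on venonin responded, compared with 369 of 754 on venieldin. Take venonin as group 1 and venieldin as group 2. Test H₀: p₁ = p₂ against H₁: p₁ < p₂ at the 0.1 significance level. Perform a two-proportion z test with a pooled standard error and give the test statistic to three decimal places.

z = -1.414

p̂₁ = 73/170 ≈ 0.42941, p̂₂ = 369/754 ≈ 0.48939.
Pooled p̂ = (73+369)/(170+754) = 442/924 = 0.47835.
SE = √(p̂(1−p̂)(1/n₁+1/n₂)) = √(0.47835·0.52165·0.00720861) = √(0.00179878) = 0.04241.
z = (0.42941 − 0.48939)/0.04241 = -0.05998/0.04241 = -1.414.
p-value = P(Z < -1.414) ≈ 0.0787; since p < α = 0.1, reject H₀.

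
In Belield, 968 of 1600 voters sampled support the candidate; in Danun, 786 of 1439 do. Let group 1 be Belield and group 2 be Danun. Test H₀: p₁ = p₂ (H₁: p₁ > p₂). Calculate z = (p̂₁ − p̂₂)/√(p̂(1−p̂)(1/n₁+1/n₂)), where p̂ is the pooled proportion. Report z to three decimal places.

p̂₁ = 968/1600 = 0.60500, p̂₂ = 786/1439 = 0.54621.
Pooled p̂ = (968+786)/(1600+1439) = 1754/3039 = 0.57716.
SE = √(p̂(1−p̂)(1/n₁+1/n₂)) = √(0.57716·0.42284·0.00131993) = √(0.000322123) = 0.01795.
z = (0.60500 − 0.54621)/0.01795 = 0.05879/0.01795 = 3.275.

z = 3.275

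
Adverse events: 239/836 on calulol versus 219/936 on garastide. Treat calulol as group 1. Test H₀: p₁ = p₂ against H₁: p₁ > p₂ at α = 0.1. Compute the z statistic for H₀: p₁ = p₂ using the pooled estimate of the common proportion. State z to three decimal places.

z = 2.492

p̂₁ = 239/836 ≈ 0.285885, p̂₂ = 219/936 ≈ 0.233974.
Pooled p̂ = (239+219)/(836+936) = 458/1772 = 0.258465.
SE = √(p̂(1−p̂)(1/n₁+1/n₂)) = √(0.258465·0.741535·0.00226455) = √(0.000434025) = 0.020833.
z = (0.285885 − 0.233974)/0.020833 = 0.051911/0.020833 = 2.492.
p-value = P(Z > 2.492) ≈ 0.0064, so at α = 0.1 we reject H₀.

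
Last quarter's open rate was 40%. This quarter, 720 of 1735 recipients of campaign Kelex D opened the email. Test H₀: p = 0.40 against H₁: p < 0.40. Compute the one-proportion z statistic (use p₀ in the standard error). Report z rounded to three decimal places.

p̂ = 720/1735 ≈ 0.414986.
Under H₀, SE = √(0.4·0.6/1735) = √(0.000138329) = 0.011761.
z = (0.414986 − 0.4)/0.011761 = 0.014986/0.011761 = 1.274.
p-value = P(Z < 1.274) ≈ 0.8987.

z = 1.274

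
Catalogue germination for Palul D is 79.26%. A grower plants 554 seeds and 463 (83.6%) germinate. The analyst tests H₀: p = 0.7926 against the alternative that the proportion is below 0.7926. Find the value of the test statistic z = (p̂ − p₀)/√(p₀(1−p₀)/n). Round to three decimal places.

z = 2.504

p̂ = 463/554 = 0.83574.
Under H₀, SE = √(0.7926·0.2074/554) = √(0.000296724) = 0.01723.
z = (0.83574 − 0.7926)/0.01723 = 0.04314/0.01723 = 2.504.
p-value = P(Z < 2.504) ≈ 0.9939.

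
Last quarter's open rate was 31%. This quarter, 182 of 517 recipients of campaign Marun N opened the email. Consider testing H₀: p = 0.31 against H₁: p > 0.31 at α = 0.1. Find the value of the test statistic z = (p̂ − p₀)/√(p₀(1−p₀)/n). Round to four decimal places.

z = 2.0664

p̂ = 182/517 = 0.352031.
Under H₀, SE = √(0.31·0.69/517) = √(0.000413733) = 0.020340.
z = (0.352031 − 0.31)/0.020340 = 0.042031/0.020340 = 2.0664.
p-value = P(Z > 2.066) ≈ 0.0194. With α = 0.1, reject H₀.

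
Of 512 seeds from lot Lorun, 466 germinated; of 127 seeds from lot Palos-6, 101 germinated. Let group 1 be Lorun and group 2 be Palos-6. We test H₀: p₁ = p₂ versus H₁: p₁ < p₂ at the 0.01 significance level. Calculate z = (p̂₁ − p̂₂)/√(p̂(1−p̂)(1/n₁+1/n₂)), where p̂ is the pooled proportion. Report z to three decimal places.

p̂₁ = 466/512 = 0.910156, p̂₂ = 101/127 = 0.795276.
Pooled p̂ = (466+101)/(512+127) = 567/639 = 0.887324.
SE = √(p̂(1−p̂)(1/n₁+1/n₂)) = √(0.887324·0.112676·0.00982714) = √(0.000982519) = 0.031345.
z = (0.910156 − 0.795276)/0.031345 = 0.114880/0.031345 = 3.665.
p-value = P(Z < 3.665) ≈ 0.9999; since p > α = 0.01, fail to reject H₀.

z = 3.665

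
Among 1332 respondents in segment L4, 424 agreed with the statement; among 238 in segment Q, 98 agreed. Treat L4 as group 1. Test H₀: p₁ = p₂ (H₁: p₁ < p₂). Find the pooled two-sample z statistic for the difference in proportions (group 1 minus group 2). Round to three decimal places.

z = -2.819

p̂₁ = 424/1332 = 0.31832, p̂₂ = 98/238 = 0.41176.
Pooled p̂ = (424+98)/(1332+238) = 522/1570 = 0.33248.
SE = √(p̂(1−p̂)(1/n₁+1/n₂)) = √(0.33248·0.66752·0.00495243) = √(0.00109913) = 0.03315.
z = (0.31832 − 0.41176)/0.03315 = -0.09344/0.03315 = -2.819.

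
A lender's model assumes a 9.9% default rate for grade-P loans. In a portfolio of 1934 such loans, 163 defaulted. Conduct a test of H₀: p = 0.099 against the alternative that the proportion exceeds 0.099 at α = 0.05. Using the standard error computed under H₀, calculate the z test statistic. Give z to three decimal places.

z = -2.167

p̂ = 163/1934 = 0.084281.
SE = √(p₀(1−p₀)/n) = √(0.089199/1934) = 0.006791.
z = (0.084281 − 0.099)/0.006791 = -0.014719/0.006791 = -2.167.
p-value = P(Z > -2.167) ≈ 0.9849, so at α = 0.05 we fail to reject H₀.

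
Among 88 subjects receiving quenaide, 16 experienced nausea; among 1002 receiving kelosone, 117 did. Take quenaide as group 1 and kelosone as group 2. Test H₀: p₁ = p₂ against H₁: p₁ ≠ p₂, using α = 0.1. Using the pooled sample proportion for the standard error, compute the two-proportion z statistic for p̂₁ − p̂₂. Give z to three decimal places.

z = 1.788

p̂₁ = 16/88 = 0.18182, p̂₂ = 117/1002 = 0.11677.
Pooled p̂ = (16+117)/(88+1002) = 133/1090 = 0.12202.
SE = √(0.10713 × 0.0123616) = 0.03639.
z = (0.18182 − 0.11677)/0.03639 = 0.06505/0.03639 = 1.788.
p-value = 2·P(Z > 1.788) ≈ 0.0738; since p < α = 0.1, reject H₀.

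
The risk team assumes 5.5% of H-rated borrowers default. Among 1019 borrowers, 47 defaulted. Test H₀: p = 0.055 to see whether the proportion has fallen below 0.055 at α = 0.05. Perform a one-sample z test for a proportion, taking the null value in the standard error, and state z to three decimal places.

p̂ = 47/1019 = 0.046124.
Under H₀, SE = √(0.055·0.945/1019) = √(5.10059e-05) = 0.007142.
z = (0.046124 − 0.055)/0.007142 = -0.008876/0.007142 = -1.243.
p-value = P(Z < -1.243) ≈ 0.1070, so at α = 0.05 we fail to reject H₀.

z = -1.243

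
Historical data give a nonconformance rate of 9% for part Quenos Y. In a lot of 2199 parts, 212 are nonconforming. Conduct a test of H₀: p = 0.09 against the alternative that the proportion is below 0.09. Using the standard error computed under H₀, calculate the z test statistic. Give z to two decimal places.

z = 1.05

p̂ = 212/2199 = 0.0964.
SE = √(p₀(1−p₀)/n) = √(0.0819/2199) = 0.0061.
z = (0.0964 − 0.09)/0.0061 = 0.0064/0.0061 = 1.05.
p-value = P(Z < 1.050) ≈ 0.8531.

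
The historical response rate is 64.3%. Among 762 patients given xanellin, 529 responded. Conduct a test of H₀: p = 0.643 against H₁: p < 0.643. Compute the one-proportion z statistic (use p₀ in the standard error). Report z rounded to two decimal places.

z = 2.95

p̂ = 529/762 ≈ 0.69423.
SE = √(p₀(1−p₀)/n) = √(0.22955/762) = 0.01736.
z = (0.69423 − 0.643)/0.01736 = 0.05123/0.01736 = 2.95.
p-value = P(Z < 2.951) ≈ 0.9984.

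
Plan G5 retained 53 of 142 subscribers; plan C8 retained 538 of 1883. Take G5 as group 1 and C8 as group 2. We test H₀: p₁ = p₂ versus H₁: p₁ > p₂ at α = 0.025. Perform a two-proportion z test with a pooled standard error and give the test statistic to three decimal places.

z = 2.212

p̂₁ = 53/142 ≈ 0.373239, p̂₂ = 538/1883 ≈ 0.285714.
Pooled p̂ = (53+538)/(142+1883) = 591/2025 = 0.291852.
SE = √(p̂(1−p̂)(1/n₁+1/n₂)) = √(0.291852·0.708148·0.00757332) = √(0.00156521) = 0.039563.
z = (0.373239 − 0.285714)/0.039563 = 0.087525/0.039563 = 2.212.
p-value = P(Z > 2.212) ≈ 0.0135, so at α = 0.025 we reject H₀.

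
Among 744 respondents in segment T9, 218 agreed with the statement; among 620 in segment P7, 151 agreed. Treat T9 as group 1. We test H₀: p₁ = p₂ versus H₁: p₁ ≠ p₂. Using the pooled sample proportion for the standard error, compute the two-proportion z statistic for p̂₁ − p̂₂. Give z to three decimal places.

z = 2.048

p̂₁ = 218/744 = 0.293011, p̂₂ = 151/620 = 0.243548.
Pooled p̂ = (218+151)/(744+620) = 369/1364 = 0.270528.
SE = √(0.197343 × 0.00295699) = 0.024157.
z = (0.293011 − 0.243548)/0.024157 = 0.049463/0.024157 = 2.048.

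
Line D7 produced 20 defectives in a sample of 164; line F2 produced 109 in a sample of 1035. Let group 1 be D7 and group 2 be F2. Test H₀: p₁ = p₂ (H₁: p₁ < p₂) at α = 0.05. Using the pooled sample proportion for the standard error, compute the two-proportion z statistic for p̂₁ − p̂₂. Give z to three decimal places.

z = 0.639

p̂₁ = 20/164 = 0.12195, p̂₂ = 109/1035 = 0.10531.
Pooled p̂ = (20+109)/(164+1035) = 129/1199 = 0.10759.
SE = √(p̂(1−p̂)(1/n₁+1/n₂)) = √(0.10759·0.89241·0.00706374) = √(0.000678219) = 0.02604.
z = (0.12195 − 0.10531)/0.02604 = 0.01664/0.02604 = 0.639.
p-value = P(Z < 0.639) ≈ 0.7385. With α = 0.05, fail to reject H₀.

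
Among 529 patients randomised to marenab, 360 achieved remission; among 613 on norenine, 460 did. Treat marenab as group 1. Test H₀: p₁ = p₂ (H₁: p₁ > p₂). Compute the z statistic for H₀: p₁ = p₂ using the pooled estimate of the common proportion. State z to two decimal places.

z = -2.62

p̂₁ = 360/529 ≈ 0.6805, p̂₂ = 460/613 ≈ 0.7504.
Pooled p̂ = (360+460)/(529+613) = 820/1142 = 0.7180.
SE = √(0.202459 × 0.00352168) = 0.0267.
z = (0.6805 − 0.7504)/0.0267 = -0.0699/0.0267 = -2.62.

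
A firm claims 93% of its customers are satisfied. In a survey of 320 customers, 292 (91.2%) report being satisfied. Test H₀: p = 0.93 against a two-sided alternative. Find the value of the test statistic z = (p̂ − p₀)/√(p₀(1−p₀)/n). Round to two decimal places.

z = -1.23

p̂ = 292/320 = 0.91250.
Under H₀, SE = √(0.93·0.07/320) = √(0.000203437) = 0.01426.
z = (0.91250 − 0.93)/0.01426 = -0.01750/0.01426 = -1.23.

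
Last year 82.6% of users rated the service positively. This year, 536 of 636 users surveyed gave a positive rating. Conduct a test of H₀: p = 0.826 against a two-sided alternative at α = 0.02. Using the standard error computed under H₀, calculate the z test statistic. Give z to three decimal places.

p̂ = 536/636 ≈ 0.842767.
Standard error under H₀: √(0.826×0.174/636) = 0.015033.
z = (0.842767 − 0.826)/0.015033 = 0.016767/0.015033 = 1.115.
Two-sided p-value ≈ 2·Φ(−1.115) = 0.2647; since p > α = 0.02, fail to reject H₀.

z = 1.115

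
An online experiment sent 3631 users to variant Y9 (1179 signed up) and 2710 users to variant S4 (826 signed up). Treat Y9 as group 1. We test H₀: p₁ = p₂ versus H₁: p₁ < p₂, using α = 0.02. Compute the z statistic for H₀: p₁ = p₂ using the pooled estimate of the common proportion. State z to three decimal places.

z = 1.686

p̂₁ = 1179/3631 = 0.32470, p̂₂ = 826/2710 = 0.30480.
Pooled p̂ = (1179+826)/(3631+2710) = 2005/6341 = 0.31620.
SE = √(0.216216 × 0.00064441) = 0.01180.
z = (0.32470 − 0.30480)/0.01180 = 0.01990/0.01180 = 1.686.
p-value = P(Z < 1.686) ≈ 0.9541; since p > α = 0.02, fail to reject H₀.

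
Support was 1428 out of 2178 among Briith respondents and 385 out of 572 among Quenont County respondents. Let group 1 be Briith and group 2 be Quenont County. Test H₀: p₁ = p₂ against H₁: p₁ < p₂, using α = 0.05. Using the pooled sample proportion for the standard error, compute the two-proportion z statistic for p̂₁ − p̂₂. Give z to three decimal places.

z = -0.783

p̂₁ = 1428/2178 ≈ 0.65565, p̂₂ = 385/572 ≈ 0.67308.
Pooled p̂ = (1428+385)/(2178+572) = 1813/2750 = 0.65927.
SE = √(0.224632 × 0.00220739) = 0.02227.
z = (0.65565 − 0.67308)/0.02227 = -0.01743/0.02227 = -0.783.
p-value = P(Z < -0.783) ≈ 0.2169, so at α = 0.05 we fail to reject H₀.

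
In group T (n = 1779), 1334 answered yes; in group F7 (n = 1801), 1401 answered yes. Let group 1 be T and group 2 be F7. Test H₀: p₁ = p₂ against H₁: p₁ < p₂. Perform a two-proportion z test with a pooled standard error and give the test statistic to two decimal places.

z = -1.98

p̂₁ = 1334/1779 = 0.74986, p̂₂ = 1401/1801 = 0.77790.
Pooled p̂ = (1334+1401)/(1779+1801) = 2735/3580 = 0.76397.
SE = √(0.180322 × 0.00111736) = 0.01419.
z = (0.74986 − 0.77790)/0.01419 = -0.02804/0.01419 = -1.98.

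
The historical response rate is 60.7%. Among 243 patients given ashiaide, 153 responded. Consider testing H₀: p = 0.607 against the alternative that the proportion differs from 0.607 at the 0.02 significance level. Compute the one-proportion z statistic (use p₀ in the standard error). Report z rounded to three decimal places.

p̂ = 153/243 ≈ 0.62963.
Standard error under H₀: √(0.607×0.393/243) = 0.03133.
z = (0.62963 − 0.607)/0.03133 = 0.02263/0.03133 = 0.722.
Two-sided p-value ≈ 2·Φ(−0.722) = 0.4701, so at α = 0.02 we fail to reject H₀.

z = 0.722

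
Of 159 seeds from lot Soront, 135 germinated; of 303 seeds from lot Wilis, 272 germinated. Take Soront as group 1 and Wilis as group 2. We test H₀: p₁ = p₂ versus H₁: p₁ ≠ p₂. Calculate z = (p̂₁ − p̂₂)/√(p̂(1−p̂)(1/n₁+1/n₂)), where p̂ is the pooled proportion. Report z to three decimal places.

p̂₁ = 135/159 ≈ 0.84906, p̂₂ = 272/303 ≈ 0.89769.
Pooled p̂ = (135+272)/(159+303) = 407/462 = 0.88095.
SE = √(p̂(1−p̂)(1/n₁+1/n₂)) = √(0.88095·0.11905·0.00958964) = √(0.00100572) = 0.03171.
z = (0.84906 − 0.89769)/0.03171 = -0.04863/0.03171 = -1.534.

z = -1.534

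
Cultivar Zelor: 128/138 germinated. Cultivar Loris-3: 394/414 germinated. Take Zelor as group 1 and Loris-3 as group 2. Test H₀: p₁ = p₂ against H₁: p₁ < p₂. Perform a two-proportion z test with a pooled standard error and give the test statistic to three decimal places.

z = -1.084

p̂₁ = 128/138 ≈ 0.92754, p̂₂ = 394/414 ≈ 0.95169.
Pooled p̂ = (128+394)/(138+414) = 522/552 = 0.94565.
SE = √(p̂(1−p̂)(1/n₁+1/n₂)) = √(0.94565·0.05435·0.00966184) = √(0.000496562) = 0.02228.
z = (0.92754 − 0.95169)/0.02228 = -0.02415/0.02228 = -1.084.
p-value = P(Z < -1.084) ≈ 0.1392.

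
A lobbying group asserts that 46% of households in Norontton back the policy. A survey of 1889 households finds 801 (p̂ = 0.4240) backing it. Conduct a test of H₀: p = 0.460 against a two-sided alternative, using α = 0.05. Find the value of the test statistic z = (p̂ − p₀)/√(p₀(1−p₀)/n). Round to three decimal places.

z = -3.136

p̂ = 801/1889 ≈ 0.42403.
Standard error under H₀: √(0.46×0.54/1889) = 0.01147.
z = (0.42403 − 0.46)/0.01147 = -0.03597/0.01147 = -3.136.
Two-sided p-value ≈ 2·Φ(−3.136) = 0.0017; since p < α = 0.05, reject H₀.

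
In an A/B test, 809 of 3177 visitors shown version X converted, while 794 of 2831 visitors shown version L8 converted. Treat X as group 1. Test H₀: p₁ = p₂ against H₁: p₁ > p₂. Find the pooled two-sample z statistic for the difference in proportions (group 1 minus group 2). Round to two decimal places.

z = -2.26

p̂₁ = 809/3177 = 0.25464, p̂₂ = 794/2831 = 0.28047.
Pooled p̂ = (809+794)/(3177+2831) = 1603/6008 = 0.26681.
SE = √(p̂(1−p̂)(1/n₁+1/n₂)) = √(0.26681·0.73319·0.000667994) = √(0.000130675) = 0.01143.
z = (0.25464 − 0.28047)/0.01143 = -0.02583/0.01143 = -2.26.
p-value = P(Z > -2.259) ≈ 0.9881.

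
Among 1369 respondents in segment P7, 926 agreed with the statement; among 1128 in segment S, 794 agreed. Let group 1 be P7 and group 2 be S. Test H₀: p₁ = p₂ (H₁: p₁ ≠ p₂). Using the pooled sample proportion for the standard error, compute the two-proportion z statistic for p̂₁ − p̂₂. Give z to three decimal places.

z = -1.477

p̂₁ = 926/1369 ≈ 0.676406, p̂₂ = 794/1128 ≈ 0.703901.
Pooled p̂ = (926+794)/(1369+1128) = 1720/2497 = 0.688827.
SE = √(p̂(1−p̂)(1/n₁+1/n₂)) = √(0.688827·0.311173·0.00161699) = √(0.000346592) = 0.018617.
z = (0.676406 − 0.703901)/0.018617 = -0.027495/0.018617 = -1.477.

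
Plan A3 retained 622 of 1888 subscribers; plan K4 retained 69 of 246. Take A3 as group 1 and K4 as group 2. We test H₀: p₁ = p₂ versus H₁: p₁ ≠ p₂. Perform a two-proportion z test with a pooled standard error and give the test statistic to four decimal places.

p̂₁ = 622/1888 = 0.329449, p̂₂ = 69/246 = 0.280488.
Pooled p̂ = (622+69)/(1888+246) = 691/2134 = 0.323805.
SE = √(0.218955 × 0.0045947) = 0.031718.
z = (0.329449 − 0.280488)/0.031718 = 0.048961/0.031718 = 1.5436.
Two-sided p-value ≈ 2·Φ(−1.544) = 0.1227.

z = 1.5436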